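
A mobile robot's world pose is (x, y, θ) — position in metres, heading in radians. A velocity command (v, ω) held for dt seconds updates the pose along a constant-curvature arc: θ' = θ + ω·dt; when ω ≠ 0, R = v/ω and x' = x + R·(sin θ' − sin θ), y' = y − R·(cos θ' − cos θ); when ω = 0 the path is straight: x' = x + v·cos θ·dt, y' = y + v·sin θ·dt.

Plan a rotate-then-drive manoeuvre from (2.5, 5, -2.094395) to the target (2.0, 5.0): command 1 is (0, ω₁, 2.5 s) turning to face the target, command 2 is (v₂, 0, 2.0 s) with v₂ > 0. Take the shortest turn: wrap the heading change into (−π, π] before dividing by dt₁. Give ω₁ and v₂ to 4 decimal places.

heading to target = atan2(5−5, 2−2.5) = 3.1416
Δθ = wrap(3.1416 − -2.0944) = -1.0472; ω₁ = Δθ/dt₁ = -0.4189
distance = √((2−2.5)² + (5−5)²) = 0.5000; v₂ = distance/dt₂ = 0.2500

ω₁ = -0.4189, v₂ = 0.2500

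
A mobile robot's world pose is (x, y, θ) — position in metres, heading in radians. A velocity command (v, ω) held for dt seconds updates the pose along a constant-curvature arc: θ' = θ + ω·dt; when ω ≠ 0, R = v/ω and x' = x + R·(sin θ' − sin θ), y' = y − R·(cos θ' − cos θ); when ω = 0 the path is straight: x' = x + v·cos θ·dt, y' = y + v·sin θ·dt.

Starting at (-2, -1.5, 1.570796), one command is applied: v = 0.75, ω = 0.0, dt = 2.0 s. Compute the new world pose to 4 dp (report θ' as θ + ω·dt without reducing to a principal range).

(-2.0000, 0.0000, 1.5708)

θ' = 1.5708 + 0.0·2.0 = 1.5708
ω = 0 → straight: x' = -2 + 0.75·cos(1.5708)·2.0 = -2.0000
y' = -1.5 + 0.75·sin(1.5708)·2.0 = 0.0000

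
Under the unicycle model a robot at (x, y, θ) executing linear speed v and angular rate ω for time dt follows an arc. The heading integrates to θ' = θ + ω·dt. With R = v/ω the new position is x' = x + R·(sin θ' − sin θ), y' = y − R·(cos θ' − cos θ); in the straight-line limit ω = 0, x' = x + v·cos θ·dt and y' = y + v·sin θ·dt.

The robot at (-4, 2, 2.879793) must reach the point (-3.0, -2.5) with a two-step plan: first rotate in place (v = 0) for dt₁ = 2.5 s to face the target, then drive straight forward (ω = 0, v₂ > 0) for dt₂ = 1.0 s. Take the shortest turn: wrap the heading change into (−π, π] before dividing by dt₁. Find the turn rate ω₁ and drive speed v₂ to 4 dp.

heading to target = atan2(-2.5−2, -3−-4) = -1.3521
Δθ = wrap(-1.3521 − 2.8798) = 2.0513; ω₁ = Δθ/dt₁ = 0.8205
distance = √((-3−-4)² + (-2.5−2)²) = 4.6098; v₂ = distance/dt₂ = 4.6098

ω₁ = 0.8205, v₂ = 4.6098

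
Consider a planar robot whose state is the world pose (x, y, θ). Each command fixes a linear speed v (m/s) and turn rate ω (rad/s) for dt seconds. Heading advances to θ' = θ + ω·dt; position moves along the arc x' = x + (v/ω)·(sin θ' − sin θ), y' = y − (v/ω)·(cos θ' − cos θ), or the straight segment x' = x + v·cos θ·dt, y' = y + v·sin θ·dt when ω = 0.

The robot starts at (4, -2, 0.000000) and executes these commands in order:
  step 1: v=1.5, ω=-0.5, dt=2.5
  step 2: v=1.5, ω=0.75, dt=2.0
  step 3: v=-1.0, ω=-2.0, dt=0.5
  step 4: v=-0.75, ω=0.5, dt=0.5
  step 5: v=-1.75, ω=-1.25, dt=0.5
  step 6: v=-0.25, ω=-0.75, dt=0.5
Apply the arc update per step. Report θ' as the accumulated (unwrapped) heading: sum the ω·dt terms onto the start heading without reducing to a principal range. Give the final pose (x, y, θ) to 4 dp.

(7.8482, -4.2786, -1.5000)

step 1: θ'=-1.2500 (R=-3.0000) → pose (6.8470, -4.0540, -1.2500)
step 2: θ'=0.2500 (R=2.0000) → pose (9.2397, -5.3612, 0.2500)
step 3: θ'=-0.7500 (R=0.5000) → pose (8.7752, -5.2426, -0.7500)
step 4: θ'=-0.5000 (R=-1.5000) → pose (8.4719, -5.0238, -0.5000)
step 5: θ'=-1.1250 (R=1.4000) → pose (7.8799, -4.3988, -1.1250)
step 6: θ'=-1.5000 (R=0.3333) → pose (7.8482, -4.2786, -1.5000)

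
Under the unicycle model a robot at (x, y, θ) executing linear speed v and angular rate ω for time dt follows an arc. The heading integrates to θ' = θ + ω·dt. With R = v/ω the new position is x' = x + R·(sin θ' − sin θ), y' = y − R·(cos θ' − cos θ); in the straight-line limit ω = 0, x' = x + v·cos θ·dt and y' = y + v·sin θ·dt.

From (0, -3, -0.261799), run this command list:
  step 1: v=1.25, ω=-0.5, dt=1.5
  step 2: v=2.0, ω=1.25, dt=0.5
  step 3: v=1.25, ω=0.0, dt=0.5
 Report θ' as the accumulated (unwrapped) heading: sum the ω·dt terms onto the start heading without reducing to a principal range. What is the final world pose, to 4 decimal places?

(2.8041, -4.9580, -0.3868)

step 1: θ'=-1.0118 (R=-2.5000) → pose (1.4724, -4.0890, -1.0118)
step 2: θ'=-0.3868 (R=1.6000) → pose (2.2253, -4.7222, -0.3868)
step 3: θ'=-0.3868 (straight) → pose (2.8041, -4.9580, -0.3868)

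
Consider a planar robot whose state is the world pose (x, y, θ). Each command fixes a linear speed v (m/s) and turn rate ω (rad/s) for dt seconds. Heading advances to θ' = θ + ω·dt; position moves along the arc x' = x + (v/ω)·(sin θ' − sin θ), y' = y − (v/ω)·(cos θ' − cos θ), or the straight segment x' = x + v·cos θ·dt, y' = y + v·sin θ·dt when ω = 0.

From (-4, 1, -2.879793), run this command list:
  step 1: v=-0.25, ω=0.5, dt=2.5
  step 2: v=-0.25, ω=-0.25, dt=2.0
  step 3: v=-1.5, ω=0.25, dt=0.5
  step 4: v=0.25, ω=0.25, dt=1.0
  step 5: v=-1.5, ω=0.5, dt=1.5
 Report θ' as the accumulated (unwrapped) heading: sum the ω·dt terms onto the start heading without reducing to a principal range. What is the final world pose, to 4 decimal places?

step 1: θ'=-1.6298 (R=-0.5000) → pose (-3.6303, 1.4535, -1.6298)
step 2: θ'=-2.1298 (R=1.0000) → pose (-3.4798, 1.9249, -2.1298)
step 3: θ'=-2.0048 (R=-6.0000) → pose (-3.1228, 2.5839, -2.0048)
step 4: θ'=-1.7548 (R=1.0000) → pose (-3.1986, 2.3463, -1.7548)
step 5: θ'=-1.0048 (R=-3.0000) → pose (-3.6158, 4.5040, -1.0048)

(-3.6158, 4.5040, -1.0048)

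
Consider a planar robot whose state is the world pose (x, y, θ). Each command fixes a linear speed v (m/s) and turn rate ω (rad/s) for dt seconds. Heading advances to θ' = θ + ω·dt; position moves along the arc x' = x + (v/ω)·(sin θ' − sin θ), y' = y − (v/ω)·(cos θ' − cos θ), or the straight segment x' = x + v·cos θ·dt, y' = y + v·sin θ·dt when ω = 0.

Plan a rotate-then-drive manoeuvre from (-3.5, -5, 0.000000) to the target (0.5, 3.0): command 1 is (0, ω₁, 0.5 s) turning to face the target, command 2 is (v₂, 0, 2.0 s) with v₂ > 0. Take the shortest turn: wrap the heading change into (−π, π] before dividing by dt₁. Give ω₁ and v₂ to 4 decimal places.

heading to target = atan2(3−-5, 0.5−-3.5) = 1.1071
Δθ = wrap(1.1071 − 0.0000) = 1.1071; ω₁ = Δθ/dt₁ = 2.2143
distance = √((0.5−-3.5)² + (3−-5)²) = 8.9443; v₂ = distance/dt₂ = 4.4721

ω₁ = 2.2143, v₂ = 4.4721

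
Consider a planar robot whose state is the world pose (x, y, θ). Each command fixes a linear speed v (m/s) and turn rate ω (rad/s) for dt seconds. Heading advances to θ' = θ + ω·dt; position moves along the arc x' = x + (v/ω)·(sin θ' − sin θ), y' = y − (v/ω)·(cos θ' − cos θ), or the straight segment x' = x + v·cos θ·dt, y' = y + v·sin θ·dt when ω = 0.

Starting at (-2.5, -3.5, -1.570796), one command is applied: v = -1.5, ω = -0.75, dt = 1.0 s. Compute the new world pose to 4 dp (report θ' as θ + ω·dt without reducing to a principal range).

(-1.9634, -2.1367, -2.3208)

θ' = -1.5708 + -0.75·1.0 = -2.3208
R = v/ω = -1.5/-0.75 = 2.0000
x' = -2.5 + 2.0000·(sin -2.3208 − sin -1.5708) = -1.9634
y' = -3.5 − 2.0000·(cos -2.3208 − cos -1.5708) = -2.1367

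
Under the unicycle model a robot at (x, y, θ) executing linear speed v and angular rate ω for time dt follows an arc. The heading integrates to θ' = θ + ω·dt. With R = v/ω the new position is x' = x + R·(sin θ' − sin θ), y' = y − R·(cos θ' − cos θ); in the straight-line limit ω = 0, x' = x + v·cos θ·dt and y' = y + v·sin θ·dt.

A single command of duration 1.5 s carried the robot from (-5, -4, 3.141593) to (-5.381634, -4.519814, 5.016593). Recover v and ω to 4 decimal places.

v = 0.5000, ω = 1.2500

Δθ = 5.016593 − 3.141593 = 1.875000
ω = Δθ/dt = 1.875000/1.5 = 1.2500
R = −Δy/(cos θ' − cos θ) = 0.4000
v = R·ω = 0.4000·1.2500 = 0.5000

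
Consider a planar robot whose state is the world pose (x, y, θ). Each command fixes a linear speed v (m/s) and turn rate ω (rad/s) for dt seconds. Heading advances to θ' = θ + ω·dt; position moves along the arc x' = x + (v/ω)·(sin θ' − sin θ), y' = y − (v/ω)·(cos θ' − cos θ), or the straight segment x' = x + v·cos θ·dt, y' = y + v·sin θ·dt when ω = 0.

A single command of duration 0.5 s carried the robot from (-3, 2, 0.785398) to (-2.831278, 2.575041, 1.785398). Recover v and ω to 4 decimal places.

v = 1.2500, ω = 2.0000

Δθ = 1.785398 − 0.785398 = 1.000000
ω = Δθ/dt = 1.000000/0.5 = 2.0000
R = −Δy/(cos θ' − cos θ) = 0.6250
v = R·ω = 0.6250·2.0000 = 1.2500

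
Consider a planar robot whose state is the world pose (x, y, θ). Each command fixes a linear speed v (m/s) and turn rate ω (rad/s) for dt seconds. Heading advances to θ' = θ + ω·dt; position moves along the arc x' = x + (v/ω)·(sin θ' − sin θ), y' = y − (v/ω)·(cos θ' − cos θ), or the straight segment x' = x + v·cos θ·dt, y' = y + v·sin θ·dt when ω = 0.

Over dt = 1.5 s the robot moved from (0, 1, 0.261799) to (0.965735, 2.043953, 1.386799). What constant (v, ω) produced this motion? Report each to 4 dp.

v = 1.0000, ω = 0.7500

Δθ = 1.386799 − 0.261799 = 1.125000
ω = Δθ/dt = 1.125000/1.5 = 0.7500
R = −Δy/(cos θ' − cos θ) = 1.3333
v = R·ω = 1.3333·0.7500 = 1.0000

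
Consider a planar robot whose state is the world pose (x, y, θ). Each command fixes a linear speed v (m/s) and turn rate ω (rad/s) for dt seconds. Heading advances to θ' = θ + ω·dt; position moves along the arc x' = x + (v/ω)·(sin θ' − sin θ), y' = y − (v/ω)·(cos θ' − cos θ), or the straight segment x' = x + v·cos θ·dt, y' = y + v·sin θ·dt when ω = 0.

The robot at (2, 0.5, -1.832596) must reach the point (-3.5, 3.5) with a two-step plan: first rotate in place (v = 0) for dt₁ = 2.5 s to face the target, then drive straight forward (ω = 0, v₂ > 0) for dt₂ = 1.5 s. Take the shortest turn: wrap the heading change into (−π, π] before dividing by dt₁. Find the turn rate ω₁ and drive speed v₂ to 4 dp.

ω₁ = -0.7233, v₂ = 4.1767

heading to target = atan2(3.5−0.5, -3.5−2) = 2.6422
Δθ = wrap(2.6422 − -1.8326) = -1.8083; ω₁ = Δθ/dt₁ = -0.7233
distance = √((-3.5−2)² + (3.5−0.5)²) = 6.2650; v₂ = distance/dt₂ = 4.1767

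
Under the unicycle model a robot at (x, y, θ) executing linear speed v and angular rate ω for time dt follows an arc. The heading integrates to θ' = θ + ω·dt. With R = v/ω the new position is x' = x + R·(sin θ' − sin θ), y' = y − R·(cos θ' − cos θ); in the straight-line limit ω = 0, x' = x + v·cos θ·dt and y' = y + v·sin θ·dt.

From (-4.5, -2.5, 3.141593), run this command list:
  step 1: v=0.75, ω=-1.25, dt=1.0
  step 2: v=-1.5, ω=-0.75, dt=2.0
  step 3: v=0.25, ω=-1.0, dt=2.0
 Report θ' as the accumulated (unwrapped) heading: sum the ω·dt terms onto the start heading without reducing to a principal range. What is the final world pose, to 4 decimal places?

(-5.8588, -4.8089, -1.6084)

step 1: θ'=1.8916 (R=-0.6000) → pose (-5.0694, -2.0892, 1.8916)
step 2: θ'=0.3916 (R=2.0000) → pose (-6.2040, -4.5684, 0.3916)
step 3: θ'=-1.6084 (R=-0.2500) → pose (-5.8588, -4.8089, -1.6084)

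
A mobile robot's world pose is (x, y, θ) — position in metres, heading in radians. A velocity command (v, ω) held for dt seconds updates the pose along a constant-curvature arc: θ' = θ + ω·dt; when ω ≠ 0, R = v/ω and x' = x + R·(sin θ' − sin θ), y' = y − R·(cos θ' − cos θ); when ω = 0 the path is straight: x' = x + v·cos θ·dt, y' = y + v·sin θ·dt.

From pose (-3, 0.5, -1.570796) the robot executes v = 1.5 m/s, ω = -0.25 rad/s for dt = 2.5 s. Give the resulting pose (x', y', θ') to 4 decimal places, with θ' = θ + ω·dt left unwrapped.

θ' = -1.5708 + -0.25·2.5 = -2.1958
R = v/ω = 1.5/-0.25 = -6.0000
x' = -3 + -6.0000·(sin -2.1958 − sin -1.5708) = -4.1342
y' = 0.5 − -6.0000·(cos -2.1958 − cos -1.5708) = -3.0106

(-4.1342, -3.0106, -2.1958)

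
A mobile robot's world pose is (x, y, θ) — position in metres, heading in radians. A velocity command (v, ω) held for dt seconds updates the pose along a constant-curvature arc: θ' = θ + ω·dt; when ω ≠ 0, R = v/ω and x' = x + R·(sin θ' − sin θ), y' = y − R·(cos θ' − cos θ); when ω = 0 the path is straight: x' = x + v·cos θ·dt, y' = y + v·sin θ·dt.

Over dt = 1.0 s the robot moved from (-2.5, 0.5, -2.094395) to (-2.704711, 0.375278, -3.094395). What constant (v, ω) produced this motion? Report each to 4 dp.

v = 0.2500, ω = -1.0000

Δθ = -3.094395 − -2.094395 = -1.000000
ω = Δθ/dt = -1.000000/1.0 = -1.0000
R = Δx/(sin θ' − sin θ) = -0.2500
v = R·ω = -0.2500·-1.0000 = 0.2500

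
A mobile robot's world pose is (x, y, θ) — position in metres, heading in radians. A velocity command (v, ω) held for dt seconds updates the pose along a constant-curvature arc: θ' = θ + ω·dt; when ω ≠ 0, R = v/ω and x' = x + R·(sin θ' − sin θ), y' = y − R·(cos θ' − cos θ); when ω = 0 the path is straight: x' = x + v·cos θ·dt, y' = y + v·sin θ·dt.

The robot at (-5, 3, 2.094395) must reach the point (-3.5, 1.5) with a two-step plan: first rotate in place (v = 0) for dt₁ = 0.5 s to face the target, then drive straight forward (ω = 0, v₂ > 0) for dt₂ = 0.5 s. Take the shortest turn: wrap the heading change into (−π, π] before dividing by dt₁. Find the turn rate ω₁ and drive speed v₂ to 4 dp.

ω₁ = -5.7596, v₂ = 4.2426

heading to target = atan2(1.5−3, -3.5−-5) = -0.7854
Δθ = wrap(-0.7854 − 2.0944) = -2.8798; ω₁ = Δθ/dt₁ = -5.7596
distance = √((-3.5−-5)² + (1.5−3)²) = 2.1213; v₂ = distance/dt₂ = 4.2426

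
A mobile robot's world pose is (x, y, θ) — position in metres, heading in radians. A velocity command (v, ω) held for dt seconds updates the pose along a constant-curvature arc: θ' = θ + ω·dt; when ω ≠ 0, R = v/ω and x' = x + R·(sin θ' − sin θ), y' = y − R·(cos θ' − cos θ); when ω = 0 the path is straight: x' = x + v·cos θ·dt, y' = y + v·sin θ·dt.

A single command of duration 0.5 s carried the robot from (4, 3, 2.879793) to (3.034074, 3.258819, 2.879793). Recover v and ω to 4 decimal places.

Δθ = 2.879793 − 2.879793 = 0.000000
ω = Δθ/dt = 0.000000/0.5 = 0.0000
ω = 0 → v = (Δx·cos θ + Δy·sin θ)/dt = 2.0000

v = 2.0000, ω = 0.0000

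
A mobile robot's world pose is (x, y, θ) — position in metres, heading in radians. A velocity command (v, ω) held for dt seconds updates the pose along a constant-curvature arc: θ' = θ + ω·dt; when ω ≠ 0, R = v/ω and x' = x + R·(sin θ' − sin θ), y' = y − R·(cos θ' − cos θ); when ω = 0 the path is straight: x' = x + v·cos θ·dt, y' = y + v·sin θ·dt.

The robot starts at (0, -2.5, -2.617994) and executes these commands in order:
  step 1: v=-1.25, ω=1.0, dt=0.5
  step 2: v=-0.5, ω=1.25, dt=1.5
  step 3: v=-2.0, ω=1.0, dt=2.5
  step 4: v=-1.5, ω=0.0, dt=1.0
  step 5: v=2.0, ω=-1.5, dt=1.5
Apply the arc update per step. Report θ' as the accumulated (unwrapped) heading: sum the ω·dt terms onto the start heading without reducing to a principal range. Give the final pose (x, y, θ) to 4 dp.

step 1: θ'=-2.1180 (R=-1.2500) → pose (0.4425, -2.0678, -2.1180)
step 2: θ'=-0.2430 (R=-0.4000) → pose (0.1971, -1.4715, -0.2430)
step 3: θ'=2.2570 (R=-2.0000) → pose (-1.8314, -4.6799, 2.2570)
step 4: θ'=2.2570 (straight) → pose (-0.8810, -5.8404, 2.2570)
step 5: θ'=0.0070 (R=-1.3333) → pose (0.1412, -3.6623, 0.0070)

(0.1412, -3.6623, 0.0070)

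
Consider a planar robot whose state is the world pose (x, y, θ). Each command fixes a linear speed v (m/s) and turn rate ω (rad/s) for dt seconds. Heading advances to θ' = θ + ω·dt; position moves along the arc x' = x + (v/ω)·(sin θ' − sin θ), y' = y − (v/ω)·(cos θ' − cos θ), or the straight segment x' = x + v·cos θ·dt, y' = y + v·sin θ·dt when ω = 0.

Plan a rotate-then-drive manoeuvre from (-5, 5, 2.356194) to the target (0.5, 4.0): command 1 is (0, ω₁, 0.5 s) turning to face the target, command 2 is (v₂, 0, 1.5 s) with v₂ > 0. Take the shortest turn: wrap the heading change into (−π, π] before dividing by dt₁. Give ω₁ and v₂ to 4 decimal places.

ω₁ = -5.0721, v₂ = 3.7268

heading to target = atan2(4−5, 0.5−-5) = -0.1799
Δθ = wrap(-0.1799 − 2.3562) = -2.5360; ω₁ = Δθ/dt₁ = -5.0721
distance = √((0.5−-5)² + (4−5)²) = 5.5902; v₂ = distance/dt₂ = 3.7268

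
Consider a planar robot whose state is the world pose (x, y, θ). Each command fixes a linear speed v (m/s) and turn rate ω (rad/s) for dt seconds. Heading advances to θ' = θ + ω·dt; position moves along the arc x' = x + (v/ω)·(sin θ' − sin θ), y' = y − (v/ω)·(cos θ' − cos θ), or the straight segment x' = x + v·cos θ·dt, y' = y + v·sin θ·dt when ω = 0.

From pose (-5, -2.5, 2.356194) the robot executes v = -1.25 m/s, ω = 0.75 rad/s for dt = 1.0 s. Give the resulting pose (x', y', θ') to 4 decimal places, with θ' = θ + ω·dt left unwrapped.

(-3.8805, -2.9871, 3.1062)

θ' = 2.3562 + 0.75·1.0 = 3.1062
R = v/ω = -1.25/0.75 = -1.6667
x' = -5 + -1.6667·(sin 3.1062 − sin 2.3562) = -3.8805
y' = -2.5 − -1.6667·(cos 3.1062 − cos 2.3562) = -2.9871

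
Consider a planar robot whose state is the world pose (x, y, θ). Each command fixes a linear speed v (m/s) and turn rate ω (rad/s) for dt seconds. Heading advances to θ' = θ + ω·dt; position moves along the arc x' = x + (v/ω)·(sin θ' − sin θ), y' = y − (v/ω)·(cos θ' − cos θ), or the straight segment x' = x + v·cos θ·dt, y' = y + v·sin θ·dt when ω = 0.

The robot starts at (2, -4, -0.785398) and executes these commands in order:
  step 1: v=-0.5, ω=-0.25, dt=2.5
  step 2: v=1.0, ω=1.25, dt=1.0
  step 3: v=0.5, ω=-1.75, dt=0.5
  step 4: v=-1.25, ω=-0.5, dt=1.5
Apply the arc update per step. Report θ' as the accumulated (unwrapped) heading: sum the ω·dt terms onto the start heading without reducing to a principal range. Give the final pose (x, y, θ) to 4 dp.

step 1: θ'=-1.4104 (R=2.0000) → pose (1.4399, -2.9052, -1.4104)
step 2: θ'=-0.1604 (R=0.8000) → pose (2.1018, -3.5672, -0.1604)
step 3: θ'=-1.0354 (R=-0.2857) → pose (2.3019, -3.7035, -1.0354)
step 4: θ'=-1.7854 (R=2.5000) → pose (2.0095, -1.8956, -1.7854)

(2.0095, -1.8956, -1.7854)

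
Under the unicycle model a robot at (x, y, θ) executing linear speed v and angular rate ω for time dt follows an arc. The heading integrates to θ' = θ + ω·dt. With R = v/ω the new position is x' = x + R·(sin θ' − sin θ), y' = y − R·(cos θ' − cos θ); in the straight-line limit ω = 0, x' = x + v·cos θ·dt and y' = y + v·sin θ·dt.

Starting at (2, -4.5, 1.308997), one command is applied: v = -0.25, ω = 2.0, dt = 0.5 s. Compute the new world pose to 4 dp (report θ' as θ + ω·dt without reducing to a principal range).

(2.0283, -4.6165, 2.3090)

θ' = 1.3090 + 2.0·0.5 = 2.3090
R = v/ω = -0.25/2.0 = -0.1250
x' = 2 + -0.1250·(sin 2.3090 − sin 1.3090) = 2.0283
y' = -4.5 − -0.1250·(cos 2.3090 − cos 1.3090) = -4.6165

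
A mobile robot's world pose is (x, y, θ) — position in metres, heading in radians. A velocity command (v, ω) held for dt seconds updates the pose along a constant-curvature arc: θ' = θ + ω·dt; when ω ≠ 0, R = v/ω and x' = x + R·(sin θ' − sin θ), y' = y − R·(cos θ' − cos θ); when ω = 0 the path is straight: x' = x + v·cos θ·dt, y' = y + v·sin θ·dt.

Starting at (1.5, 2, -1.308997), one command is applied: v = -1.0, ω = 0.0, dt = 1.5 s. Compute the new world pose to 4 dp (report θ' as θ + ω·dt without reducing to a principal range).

θ' = -1.3090 + 0.0·1.5 = -1.3090
ω = 0 → straight: x' = 1.5 + -1.0·cos(-1.3090)·1.5 = 1.1118
y' = 2 + -1.0·sin(-1.3090)·1.5 = 3.4489

(1.1118, 3.4489, -1.3090)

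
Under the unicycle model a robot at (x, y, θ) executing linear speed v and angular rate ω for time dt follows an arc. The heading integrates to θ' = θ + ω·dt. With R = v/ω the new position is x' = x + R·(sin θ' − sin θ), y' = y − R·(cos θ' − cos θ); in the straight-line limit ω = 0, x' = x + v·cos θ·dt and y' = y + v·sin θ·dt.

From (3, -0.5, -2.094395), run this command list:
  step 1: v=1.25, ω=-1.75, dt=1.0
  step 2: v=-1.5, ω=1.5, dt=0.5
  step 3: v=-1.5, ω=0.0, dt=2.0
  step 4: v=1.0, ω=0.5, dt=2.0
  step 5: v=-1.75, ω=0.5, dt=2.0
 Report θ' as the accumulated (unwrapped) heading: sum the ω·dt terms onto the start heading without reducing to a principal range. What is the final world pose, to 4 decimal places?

step 1: θ'=-3.8444 (R=-0.7143) → pose (1.9197, -0.6879, -3.8444)
step 2: θ'=-3.0944 (R=-1.0000) → pose (2.6133, -0.9237, -3.0944)
step 3: θ'=-3.0944 (straight) → pose (5.6099, -0.7822, -3.0944)
step 4: θ'=-2.0944 (R=2.0000) → pose (3.9722, -1.7800, -2.0944)
step 5: θ'=-1.0944 (R=-3.5000) → pose (4.0514, 1.5751, -1.0944)

(4.0514, 1.5751, -1.0944)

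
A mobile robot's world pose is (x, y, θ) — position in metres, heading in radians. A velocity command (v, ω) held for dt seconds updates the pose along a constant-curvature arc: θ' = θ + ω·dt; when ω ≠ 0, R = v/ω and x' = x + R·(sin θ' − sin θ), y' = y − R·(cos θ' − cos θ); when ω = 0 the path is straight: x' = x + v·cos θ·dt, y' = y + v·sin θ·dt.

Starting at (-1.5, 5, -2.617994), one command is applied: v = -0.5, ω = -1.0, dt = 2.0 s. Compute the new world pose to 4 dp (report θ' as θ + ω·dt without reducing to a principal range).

(-0.7522, 4.6141, -4.6180)

θ' = -2.6180 + -1.0·2.0 = -4.6180
R = v/ω = -0.5/-1.0 = 0.5000
x' = -1.5 + 0.5000·(sin -4.6180 − sin -2.6180) = -0.7522
y' = 5 − 0.5000·(cos -4.6180 − cos -2.6180) = 4.6141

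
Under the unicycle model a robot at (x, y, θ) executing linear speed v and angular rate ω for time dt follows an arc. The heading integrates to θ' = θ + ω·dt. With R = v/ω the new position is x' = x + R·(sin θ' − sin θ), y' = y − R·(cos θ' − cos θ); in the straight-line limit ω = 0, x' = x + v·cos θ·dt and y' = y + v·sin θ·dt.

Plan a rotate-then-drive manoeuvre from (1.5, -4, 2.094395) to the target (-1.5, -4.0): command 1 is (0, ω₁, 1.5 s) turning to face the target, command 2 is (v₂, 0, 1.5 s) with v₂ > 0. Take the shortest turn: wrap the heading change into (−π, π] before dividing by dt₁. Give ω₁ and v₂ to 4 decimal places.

heading to target = atan2(-4−-4, -1.5−1.5) = 3.1416
Δθ = wrap(3.1416 − 2.0944) = 1.0472; ω₁ = Δθ/dt₁ = 0.6981
distance = √((-1.5−1.5)² + (-4−-4)²) = 3.0000; v₂ = distance/dt₂ = 2.0000

ω₁ = 0.6981, v₂ = 2.0000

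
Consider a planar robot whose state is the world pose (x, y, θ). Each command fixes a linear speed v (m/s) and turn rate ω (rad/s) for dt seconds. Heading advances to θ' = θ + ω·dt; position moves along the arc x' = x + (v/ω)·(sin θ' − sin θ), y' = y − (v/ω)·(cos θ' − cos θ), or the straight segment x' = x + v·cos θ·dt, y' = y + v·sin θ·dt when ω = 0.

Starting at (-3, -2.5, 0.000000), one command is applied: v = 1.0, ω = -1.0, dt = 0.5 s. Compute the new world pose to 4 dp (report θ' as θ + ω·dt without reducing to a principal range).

(-2.5206, -2.6224, -0.5000)

θ' = 0.0000 + -1.0·0.5 = -0.5000
R = v/ω = 1.0/-1.0 = -1.0000
x' = -3 + -1.0000·(sin -0.5000 − sin 0.0000) = -2.5206
y' = -2.5 − -1.0000·(cos -0.5000 − cos 0.0000) = -2.6224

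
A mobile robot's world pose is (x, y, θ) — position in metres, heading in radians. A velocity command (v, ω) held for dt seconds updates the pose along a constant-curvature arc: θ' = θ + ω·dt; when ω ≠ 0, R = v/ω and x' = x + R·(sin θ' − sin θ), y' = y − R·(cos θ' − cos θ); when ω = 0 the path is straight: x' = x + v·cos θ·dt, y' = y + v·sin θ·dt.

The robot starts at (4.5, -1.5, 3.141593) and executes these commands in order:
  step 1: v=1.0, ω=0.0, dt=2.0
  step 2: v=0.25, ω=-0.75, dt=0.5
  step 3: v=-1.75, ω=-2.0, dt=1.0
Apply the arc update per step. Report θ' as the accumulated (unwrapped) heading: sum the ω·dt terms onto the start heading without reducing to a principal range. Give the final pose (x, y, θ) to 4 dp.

(2.6644, -2.9213, 0.7666)

step 1: θ'=3.1416 (straight) → pose (2.5000, -1.5000, 3.1416)
step 2: θ'=2.7666 (R=-0.3333) → pose (2.3779, -1.4768, 2.7666)
step 3: θ'=0.7666 (R=0.8750) → pose (2.6644, -2.9213, 0.7666)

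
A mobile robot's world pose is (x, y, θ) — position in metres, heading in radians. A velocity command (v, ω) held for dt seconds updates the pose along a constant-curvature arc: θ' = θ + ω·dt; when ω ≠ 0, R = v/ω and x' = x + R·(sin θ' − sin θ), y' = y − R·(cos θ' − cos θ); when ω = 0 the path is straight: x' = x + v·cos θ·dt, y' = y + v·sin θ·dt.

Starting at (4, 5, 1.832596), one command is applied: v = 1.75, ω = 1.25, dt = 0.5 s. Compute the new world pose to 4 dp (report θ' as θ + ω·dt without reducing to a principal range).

θ' = 1.8326 + 1.25·0.5 = 2.4576
R = v/ω = 1.75/1.25 = 1.4000
x' = 4 + 1.4000·(sin 2.4576 − sin 1.8326) = 3.5324
y' = 5 − 1.4000·(cos 2.4576 − cos 1.8326) = 5.7227

(3.5324, 5.7227, 2.4576)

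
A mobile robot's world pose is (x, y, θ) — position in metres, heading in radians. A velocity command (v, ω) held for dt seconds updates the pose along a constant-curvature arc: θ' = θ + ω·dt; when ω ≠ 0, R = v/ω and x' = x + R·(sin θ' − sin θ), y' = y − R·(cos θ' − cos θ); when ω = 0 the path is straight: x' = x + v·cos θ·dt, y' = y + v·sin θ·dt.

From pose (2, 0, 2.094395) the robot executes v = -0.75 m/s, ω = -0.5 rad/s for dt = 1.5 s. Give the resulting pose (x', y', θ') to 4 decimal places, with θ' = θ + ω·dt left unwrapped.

(2.1627, -1.0867, 1.3444)

θ' = 2.0944 + -0.5·1.5 = 1.3444
R = v/ω = -0.75/-0.5 = 1.5000
x' = 2 + 1.5000·(sin 1.3444 − sin 2.0944) = 2.1627
y' = 0 − 1.5000·(cos 1.3444 − cos 2.0944) = -1.0867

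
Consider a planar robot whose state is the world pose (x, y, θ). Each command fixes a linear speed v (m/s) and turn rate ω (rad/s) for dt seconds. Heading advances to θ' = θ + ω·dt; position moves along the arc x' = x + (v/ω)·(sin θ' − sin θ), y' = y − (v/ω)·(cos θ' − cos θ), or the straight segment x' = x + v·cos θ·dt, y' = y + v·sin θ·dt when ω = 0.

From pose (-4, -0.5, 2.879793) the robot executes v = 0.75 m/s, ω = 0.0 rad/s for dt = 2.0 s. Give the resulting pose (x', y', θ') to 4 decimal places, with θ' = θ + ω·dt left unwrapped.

(-5.4489, -0.1118, 2.8798)

θ' = 2.8798 + 0.0·2.0 = 2.8798
ω = 0 → straight: x' = -4 + 0.75·cos(2.8798)·2.0 = -5.4489
y' = -0.5 + 0.75·sin(2.8798)·2.0 = -0.1118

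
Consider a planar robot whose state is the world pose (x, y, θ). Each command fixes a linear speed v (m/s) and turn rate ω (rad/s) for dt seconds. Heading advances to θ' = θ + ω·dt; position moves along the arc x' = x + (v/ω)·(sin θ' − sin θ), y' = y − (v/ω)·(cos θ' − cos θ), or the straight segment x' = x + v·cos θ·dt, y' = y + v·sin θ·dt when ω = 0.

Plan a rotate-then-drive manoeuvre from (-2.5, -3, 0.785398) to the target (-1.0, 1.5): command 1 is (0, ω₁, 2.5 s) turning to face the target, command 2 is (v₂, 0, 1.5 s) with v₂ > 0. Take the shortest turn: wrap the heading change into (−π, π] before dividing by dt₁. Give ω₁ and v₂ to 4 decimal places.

ω₁ = 0.1855, v₂ = 3.1623

heading to target = atan2(1.5−-3, -1−-2.5) = 1.2490
Δθ = wrap(1.2490 − 0.7854) = 0.4636; ω₁ = Δθ/dt₁ = 0.1855
distance = √((-1−-2.5)² + (1.5−-3)²) = 4.7434; v₂ = distance/dt₂ = 3.1623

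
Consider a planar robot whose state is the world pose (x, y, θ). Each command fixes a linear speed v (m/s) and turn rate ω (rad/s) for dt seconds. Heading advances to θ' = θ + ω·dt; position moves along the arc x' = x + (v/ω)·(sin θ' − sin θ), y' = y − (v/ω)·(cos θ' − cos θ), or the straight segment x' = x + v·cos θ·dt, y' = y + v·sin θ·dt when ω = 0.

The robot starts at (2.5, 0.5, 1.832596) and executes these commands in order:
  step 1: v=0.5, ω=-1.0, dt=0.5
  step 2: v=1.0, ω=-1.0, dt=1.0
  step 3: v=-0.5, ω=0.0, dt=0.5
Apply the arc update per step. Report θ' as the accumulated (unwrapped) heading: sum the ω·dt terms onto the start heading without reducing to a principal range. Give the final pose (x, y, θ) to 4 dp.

(2.9060, 1.3750, 0.3326)

step 1: θ'=1.3326 (R=-0.5000) → pose (2.4971, 0.7474, 1.3326)
step 2: θ'=0.3326 (R=-1.0000) → pose (3.1423, 1.4566, 0.3326)
step 3: θ'=0.3326 (straight) → pose (2.9060, 1.3750, 0.3326)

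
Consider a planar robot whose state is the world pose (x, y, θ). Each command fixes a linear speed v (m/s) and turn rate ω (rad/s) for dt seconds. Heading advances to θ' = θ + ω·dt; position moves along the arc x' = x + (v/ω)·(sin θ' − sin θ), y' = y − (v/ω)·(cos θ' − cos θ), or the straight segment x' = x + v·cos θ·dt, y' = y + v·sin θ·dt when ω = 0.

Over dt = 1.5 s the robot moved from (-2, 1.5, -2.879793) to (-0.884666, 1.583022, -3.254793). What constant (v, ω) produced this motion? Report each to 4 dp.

v = -0.7500, ω = -0.2500

Δθ = -3.254793 − -2.879793 = -0.375000
ω = Δθ/dt = -0.375000/1.5 = -0.2500
R = Δx/(sin θ' − sin θ) = 3.0000
v = R·ω = 3.0000·-0.2500 = -0.7500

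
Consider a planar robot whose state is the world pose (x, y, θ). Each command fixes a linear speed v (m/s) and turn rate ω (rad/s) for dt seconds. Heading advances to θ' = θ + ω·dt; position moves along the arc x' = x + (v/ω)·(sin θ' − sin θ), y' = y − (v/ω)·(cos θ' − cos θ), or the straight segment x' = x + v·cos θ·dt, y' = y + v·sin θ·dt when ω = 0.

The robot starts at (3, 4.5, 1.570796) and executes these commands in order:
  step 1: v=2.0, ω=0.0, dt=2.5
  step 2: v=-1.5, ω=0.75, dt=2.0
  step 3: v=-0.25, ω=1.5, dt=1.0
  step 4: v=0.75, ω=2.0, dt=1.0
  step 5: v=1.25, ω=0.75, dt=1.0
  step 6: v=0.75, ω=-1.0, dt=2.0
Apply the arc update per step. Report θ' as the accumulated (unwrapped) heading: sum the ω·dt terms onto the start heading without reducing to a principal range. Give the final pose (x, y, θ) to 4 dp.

step 1: θ'=1.5708 (straight) → pose (3.0000, 9.5000, 1.5708)
step 2: θ'=3.0708 (R=-2.0000) → pose (4.8585, 7.5050, 3.0708)
step 3: θ'=4.5708 (R=-0.1667) → pose (5.0353, 7.6477, 4.5708)
step 4: θ'=6.5708 (R=0.3750) → pose (5.5129, 7.2352, 6.5708)
step 5: θ'=7.3208 (R=1.6667) → pose (6.4755, 7.9863, 7.3208)
step 6: θ'=5.3208 (R=-0.7500) → pose (7.7368, 8.0338, 5.3208)

(7.7368, 8.0338, 5.3208)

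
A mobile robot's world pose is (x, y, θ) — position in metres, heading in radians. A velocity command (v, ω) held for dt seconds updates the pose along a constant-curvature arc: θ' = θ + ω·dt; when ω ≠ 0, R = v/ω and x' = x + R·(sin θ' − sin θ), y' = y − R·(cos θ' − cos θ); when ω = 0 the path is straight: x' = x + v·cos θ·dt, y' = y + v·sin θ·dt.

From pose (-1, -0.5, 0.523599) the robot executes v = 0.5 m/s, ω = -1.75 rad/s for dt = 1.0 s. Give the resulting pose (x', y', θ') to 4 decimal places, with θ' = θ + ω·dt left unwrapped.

θ' = 0.5236 + -1.75·1.0 = -1.2264
R = v/ω = 0.5/-1.75 = -0.2857
x' = -1 + -0.2857·(sin -1.2264 − sin 0.5236) = -0.5882
y' = -0.5 − -0.2857·(cos -1.2264 − cos 0.5236) = -0.6510

(-0.5882, -0.6510, -1.2264)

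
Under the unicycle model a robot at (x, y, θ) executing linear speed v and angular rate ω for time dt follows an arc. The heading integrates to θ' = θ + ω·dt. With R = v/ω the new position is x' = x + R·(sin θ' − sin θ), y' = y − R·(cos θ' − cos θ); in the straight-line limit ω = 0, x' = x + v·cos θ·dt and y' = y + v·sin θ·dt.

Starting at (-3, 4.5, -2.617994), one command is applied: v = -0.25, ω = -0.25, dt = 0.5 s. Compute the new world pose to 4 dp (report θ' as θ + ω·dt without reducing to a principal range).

(-2.8881, 4.5556, -2.7430)

θ' = -2.6180 + -0.25·0.5 = -2.7430
R = v/ω = -0.25/-0.25 = 1.0000
x' = -3 + 1.0000·(sin -2.7430 − sin -2.6180) = -2.8881
y' = 4.5 − 1.0000·(cos -2.7430 − cos -2.6180) = 4.5556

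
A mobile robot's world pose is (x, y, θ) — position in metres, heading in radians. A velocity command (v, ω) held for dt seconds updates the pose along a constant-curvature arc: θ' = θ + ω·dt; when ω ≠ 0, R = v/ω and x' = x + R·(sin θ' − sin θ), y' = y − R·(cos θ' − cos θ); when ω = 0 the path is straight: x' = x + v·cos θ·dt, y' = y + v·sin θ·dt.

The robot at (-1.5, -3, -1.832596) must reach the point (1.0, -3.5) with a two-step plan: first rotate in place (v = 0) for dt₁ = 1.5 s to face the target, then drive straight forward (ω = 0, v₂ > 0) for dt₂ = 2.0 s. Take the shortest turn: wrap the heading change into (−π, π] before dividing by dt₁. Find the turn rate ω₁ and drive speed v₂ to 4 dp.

heading to target = atan2(-3.5−-3, 1−-1.5) = -0.1974
Δθ = wrap(-0.1974 − -1.8326) = 1.6352; ω₁ = Δθ/dt₁ = 1.0901
distance = √((1−-1.5)² + (-3.5−-3)²) = 2.5495; v₂ = distance/dt₂ = 1.2748

ω₁ = 1.0901, v₂ = 1.2748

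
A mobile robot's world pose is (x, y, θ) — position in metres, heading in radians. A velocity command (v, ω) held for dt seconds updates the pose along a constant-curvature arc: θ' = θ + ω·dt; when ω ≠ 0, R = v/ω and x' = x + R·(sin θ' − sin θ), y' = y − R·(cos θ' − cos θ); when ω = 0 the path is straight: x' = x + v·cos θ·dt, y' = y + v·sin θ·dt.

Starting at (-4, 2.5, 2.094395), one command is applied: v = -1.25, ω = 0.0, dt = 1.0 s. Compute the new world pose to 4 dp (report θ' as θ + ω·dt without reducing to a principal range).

(-3.3750, 1.4175, 2.0944)

θ' = 2.0944 + 0.0·1.0 = 2.0944
ω = 0 → straight: x' = -4 + -1.25·cos(2.0944)·1.0 = -3.3750
y' = 2.5 + -1.25·sin(2.0944)·1.0 = 1.4175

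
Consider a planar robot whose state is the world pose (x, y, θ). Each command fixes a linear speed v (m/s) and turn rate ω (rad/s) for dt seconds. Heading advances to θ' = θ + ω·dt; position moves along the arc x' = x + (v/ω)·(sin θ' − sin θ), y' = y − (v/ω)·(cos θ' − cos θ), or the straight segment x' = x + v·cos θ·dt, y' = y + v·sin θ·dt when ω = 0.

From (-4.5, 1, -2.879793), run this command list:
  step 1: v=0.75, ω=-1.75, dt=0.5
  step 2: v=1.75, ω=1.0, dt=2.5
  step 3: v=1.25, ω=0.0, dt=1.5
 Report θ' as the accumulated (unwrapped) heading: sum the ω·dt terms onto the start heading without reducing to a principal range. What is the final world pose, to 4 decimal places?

(-6.9453, -2.6937, -1.2548)

step 1: θ'=-3.7548 (R=-0.4286) → pose (-4.8576, 1.0635, -3.7548)
step 2: θ'=-1.2548 (R=1.7500) → pose (-7.5280, -0.9115, -1.2548)
step 3: θ'=-1.2548 (straight) → pose (-6.9453, -2.6937, -1.2548)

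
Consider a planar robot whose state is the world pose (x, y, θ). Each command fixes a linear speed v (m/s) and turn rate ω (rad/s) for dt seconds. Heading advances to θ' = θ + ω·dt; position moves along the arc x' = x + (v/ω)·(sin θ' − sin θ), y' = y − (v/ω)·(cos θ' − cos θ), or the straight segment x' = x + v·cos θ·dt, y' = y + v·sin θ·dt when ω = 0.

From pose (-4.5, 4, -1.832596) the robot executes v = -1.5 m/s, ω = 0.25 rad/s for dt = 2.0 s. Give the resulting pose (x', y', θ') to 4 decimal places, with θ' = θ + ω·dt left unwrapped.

θ' = -1.8326 + 0.25·2.0 = -1.3326
R = v/ω = -1.5/0.25 = -6.0000
x' = -4.5 + -6.0000·(sin -1.3326 − sin -1.8326) = -4.4650
y' = 4 − -6.0000·(cos -1.3326 − cos -1.8326) = 6.9686

(-4.4650, 6.9686, -1.3326)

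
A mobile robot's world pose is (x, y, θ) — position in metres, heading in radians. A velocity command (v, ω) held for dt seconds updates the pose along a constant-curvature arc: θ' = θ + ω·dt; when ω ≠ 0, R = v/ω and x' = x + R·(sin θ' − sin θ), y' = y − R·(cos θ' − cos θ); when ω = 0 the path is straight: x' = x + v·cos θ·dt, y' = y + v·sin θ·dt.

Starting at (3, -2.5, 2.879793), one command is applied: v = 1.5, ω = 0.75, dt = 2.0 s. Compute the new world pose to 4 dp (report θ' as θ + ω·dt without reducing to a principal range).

(0.5920, -3.7789, 4.3798)

θ' = 2.8798 + 0.75·2.0 = 4.3798
R = v/ω = 1.5/0.75 = 2.0000
x' = 3 + 2.0000·(sin 4.3798 − sin 2.8798) = 0.5920
y' = -2.5 − 2.0000·(cos 4.3798 − cos 2.8798) = -3.7789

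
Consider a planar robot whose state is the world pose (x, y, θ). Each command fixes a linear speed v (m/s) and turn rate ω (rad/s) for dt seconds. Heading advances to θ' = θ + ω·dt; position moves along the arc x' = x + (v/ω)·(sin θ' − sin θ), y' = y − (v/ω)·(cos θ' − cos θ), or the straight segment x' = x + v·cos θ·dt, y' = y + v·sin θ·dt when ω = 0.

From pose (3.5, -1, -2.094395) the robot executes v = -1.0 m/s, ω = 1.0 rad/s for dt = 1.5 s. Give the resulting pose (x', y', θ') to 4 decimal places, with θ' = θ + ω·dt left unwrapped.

(3.1940, 0.3285, -0.5944)

θ' = -2.0944 + 1.0·1.5 = -0.5944
R = v/ω = -1.0/1.0 = -1.0000
x' = 3.5 + -1.0000·(sin -0.5944 − sin -2.0944) = 3.1940
y' = -1 − -1.0000·(cos -0.5944 − cos -2.0944) = 0.3285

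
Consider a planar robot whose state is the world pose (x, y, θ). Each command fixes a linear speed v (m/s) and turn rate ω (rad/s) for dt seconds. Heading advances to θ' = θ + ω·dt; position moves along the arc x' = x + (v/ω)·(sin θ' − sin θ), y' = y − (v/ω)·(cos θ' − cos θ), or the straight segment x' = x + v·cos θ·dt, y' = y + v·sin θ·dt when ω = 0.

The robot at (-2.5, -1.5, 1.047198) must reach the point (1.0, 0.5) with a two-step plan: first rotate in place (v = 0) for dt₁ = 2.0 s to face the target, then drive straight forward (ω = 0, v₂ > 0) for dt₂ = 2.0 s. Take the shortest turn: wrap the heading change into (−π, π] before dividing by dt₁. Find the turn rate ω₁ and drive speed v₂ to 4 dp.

ω₁ = -0.2640, v₂ = 2.0156

heading to target = atan2(0.5−-1.5, 1−-2.5) = 0.5191
Δθ = wrap(0.5191 − 1.0472) = -0.5281; ω₁ = Δθ/dt₁ = -0.2640
distance = √((1−-2.5)² + (0.5−-1.5)²) = 4.0311; v₂ = distance/dt₂ = 2.0156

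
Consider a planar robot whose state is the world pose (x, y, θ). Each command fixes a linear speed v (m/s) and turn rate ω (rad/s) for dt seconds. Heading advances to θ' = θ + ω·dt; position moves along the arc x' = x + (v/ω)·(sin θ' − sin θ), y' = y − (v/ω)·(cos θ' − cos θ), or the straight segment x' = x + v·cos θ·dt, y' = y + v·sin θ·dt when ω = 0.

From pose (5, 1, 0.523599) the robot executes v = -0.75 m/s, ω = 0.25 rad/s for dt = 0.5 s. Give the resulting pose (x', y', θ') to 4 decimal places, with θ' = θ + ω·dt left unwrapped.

(4.6878, 0.7927, 0.6486)

θ' = 0.5236 + 0.25·0.5 = 0.6486
R = v/ω = -0.75/0.25 = -3.0000
x' = 5 + -3.0000·(sin 0.6486 − sin 0.5236) = 4.6878
y' = 1 − -3.0000·(cos 0.6486 − cos 0.5236) = 0.7927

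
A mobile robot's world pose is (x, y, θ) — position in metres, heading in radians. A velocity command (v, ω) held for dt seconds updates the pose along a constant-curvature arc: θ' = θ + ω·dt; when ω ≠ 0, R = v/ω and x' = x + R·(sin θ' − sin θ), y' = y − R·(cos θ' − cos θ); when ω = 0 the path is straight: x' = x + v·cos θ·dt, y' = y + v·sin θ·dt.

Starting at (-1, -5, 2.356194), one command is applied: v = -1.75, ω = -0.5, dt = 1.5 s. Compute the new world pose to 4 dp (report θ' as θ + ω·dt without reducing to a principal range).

θ' = 2.3562 + -0.5·1.5 = 1.6062
R = v/ω = -1.75/-0.5 = 3.5000
x' = -1 + 3.5000·(sin 1.6062 − sin 2.3562) = 0.0229
y' = -5 − 3.5000·(cos 1.6062 − cos 2.3562) = -7.3510

(0.0229, -7.3510, 1.6062)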